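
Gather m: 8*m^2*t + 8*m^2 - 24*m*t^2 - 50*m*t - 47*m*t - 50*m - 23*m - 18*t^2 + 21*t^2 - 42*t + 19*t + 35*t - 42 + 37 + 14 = m^2*(8*t + 8) + m*(-24*t^2 - 97*t - 73) + 3*t^2 + 12*t + 9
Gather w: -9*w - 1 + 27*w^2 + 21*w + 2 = 27*w^2 + 12*w + 1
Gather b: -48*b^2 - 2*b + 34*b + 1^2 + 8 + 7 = -48*b^2 + 32*b + 16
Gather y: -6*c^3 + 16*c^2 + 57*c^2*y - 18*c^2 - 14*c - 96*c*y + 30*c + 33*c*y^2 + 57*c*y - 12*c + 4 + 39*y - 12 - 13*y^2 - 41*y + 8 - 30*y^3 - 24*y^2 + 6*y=-6*c^3 - 2*c^2 + 4*c - 30*y^3 + y^2*(33*c - 37) + y*(57*c^2 - 39*c + 4)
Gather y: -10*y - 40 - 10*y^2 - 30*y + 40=-10*y^2 - 40*y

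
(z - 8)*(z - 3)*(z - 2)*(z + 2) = z^4 - 11*z^3 + 20*z^2 + 44*z - 96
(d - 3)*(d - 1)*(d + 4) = d^3 - 13*d + 12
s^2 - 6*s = s*(s - 6)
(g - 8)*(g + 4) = g^2 - 4*g - 32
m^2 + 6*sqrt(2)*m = m*(m + 6*sqrt(2))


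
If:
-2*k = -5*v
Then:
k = 5*v/2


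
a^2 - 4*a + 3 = (a - 3)*(a - 1)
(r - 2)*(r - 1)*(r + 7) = r^3 + 4*r^2 - 19*r + 14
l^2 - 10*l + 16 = (l - 8)*(l - 2)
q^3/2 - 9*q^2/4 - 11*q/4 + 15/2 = (q/2 + 1)*(q - 5)*(q - 3/2)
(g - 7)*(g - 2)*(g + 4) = g^3 - 5*g^2 - 22*g + 56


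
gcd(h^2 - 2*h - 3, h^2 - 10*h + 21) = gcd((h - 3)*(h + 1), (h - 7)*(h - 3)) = h - 3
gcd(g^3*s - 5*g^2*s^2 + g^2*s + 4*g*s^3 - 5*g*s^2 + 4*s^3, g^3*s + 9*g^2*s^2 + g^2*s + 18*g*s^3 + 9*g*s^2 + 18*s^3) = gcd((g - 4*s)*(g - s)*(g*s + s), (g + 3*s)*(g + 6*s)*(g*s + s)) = g*s + s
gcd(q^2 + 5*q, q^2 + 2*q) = q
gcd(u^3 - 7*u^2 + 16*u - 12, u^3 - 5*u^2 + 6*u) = u^2 - 5*u + 6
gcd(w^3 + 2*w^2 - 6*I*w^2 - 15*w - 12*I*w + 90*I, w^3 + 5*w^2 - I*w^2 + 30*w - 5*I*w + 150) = w^2 + w*(5 - 6*I) - 30*I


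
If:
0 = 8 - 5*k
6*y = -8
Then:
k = 8/5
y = -4/3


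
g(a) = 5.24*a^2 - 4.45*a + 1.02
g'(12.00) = 121.31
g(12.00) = 702.18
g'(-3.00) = -35.89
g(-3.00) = 61.53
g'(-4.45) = -51.09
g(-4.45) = 124.59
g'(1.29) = 9.07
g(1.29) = 4.00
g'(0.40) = -0.26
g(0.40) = 0.08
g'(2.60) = 22.80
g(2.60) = 24.87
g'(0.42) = -0.05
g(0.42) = 0.08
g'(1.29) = 9.07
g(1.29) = 4.00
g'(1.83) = 14.73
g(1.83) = 10.42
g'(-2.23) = -27.82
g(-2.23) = 37.00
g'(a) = 10.48*a - 4.45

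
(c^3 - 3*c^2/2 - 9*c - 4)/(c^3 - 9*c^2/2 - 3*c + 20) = (2*c + 1)/(2*c - 5)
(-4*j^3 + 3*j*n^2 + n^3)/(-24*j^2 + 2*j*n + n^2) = (-4*j^3 + 3*j*n^2 + n^3)/(-24*j^2 + 2*j*n + n^2)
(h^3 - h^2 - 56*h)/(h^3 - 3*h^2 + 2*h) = (h^2 - h - 56)/(h^2 - 3*h + 2)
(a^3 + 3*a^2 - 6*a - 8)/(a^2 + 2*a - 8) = a + 1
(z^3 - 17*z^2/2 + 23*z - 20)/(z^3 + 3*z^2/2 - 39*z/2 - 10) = (2*z^2 - 9*z + 10)/(2*z^2 + 11*z + 5)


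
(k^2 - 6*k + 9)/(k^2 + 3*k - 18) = (k - 3)/(k + 6)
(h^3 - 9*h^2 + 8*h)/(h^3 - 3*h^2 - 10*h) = (-h^2 + 9*h - 8)/(-h^2 + 3*h + 10)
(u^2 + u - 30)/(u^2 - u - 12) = (-u^2 - u + 30)/(-u^2 + u + 12)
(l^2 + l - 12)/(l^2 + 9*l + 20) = (l - 3)/(l + 5)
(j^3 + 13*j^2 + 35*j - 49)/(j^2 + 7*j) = j + 6 - 7/j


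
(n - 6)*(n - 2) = n^2 - 8*n + 12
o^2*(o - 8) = o^3 - 8*o^2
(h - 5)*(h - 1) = h^2 - 6*h + 5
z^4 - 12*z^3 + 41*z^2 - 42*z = z*(z - 7)*(z - 3)*(z - 2)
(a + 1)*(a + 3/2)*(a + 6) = a^3 + 17*a^2/2 + 33*a/2 + 9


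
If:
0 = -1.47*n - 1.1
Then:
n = -0.75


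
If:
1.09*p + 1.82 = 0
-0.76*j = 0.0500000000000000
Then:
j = -0.07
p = -1.67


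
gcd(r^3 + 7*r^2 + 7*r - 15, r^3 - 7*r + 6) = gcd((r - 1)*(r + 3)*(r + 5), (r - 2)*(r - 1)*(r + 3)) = r^2 + 2*r - 3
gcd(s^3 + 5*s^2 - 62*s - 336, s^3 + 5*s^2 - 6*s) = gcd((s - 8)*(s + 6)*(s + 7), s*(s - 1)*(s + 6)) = s + 6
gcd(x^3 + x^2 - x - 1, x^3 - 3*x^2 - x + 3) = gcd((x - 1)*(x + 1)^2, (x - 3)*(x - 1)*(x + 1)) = x^2 - 1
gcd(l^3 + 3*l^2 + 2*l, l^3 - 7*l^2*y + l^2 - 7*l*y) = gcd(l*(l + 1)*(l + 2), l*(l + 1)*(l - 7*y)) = l^2 + l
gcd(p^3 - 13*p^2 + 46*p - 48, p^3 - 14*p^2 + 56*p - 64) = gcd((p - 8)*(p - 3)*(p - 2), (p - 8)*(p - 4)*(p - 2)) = p^2 - 10*p + 16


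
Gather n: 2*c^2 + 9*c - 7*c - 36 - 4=2*c^2 + 2*c - 40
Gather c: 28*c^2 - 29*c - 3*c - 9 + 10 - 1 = 28*c^2 - 32*c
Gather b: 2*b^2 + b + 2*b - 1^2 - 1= 2*b^2 + 3*b - 2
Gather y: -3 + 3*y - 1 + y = 4*y - 4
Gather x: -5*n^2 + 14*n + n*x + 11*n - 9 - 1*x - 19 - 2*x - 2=-5*n^2 + 25*n + x*(n - 3) - 30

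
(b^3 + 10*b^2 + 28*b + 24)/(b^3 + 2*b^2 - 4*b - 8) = (b + 6)/(b - 2)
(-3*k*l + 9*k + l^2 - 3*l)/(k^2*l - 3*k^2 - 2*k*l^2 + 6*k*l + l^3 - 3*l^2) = (-3*k + l)/(k^2 - 2*k*l + l^2)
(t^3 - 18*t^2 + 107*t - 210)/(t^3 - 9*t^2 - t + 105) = (t - 6)/(t + 3)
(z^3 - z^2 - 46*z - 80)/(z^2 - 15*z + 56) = (z^2 + 7*z + 10)/(z - 7)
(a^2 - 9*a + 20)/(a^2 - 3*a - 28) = (-a^2 + 9*a - 20)/(-a^2 + 3*a + 28)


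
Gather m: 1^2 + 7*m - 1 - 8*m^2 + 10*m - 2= -8*m^2 + 17*m - 2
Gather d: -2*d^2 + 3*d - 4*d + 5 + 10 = -2*d^2 - d + 15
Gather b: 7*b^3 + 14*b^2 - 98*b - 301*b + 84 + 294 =7*b^3 + 14*b^2 - 399*b + 378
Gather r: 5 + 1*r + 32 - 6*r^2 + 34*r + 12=-6*r^2 + 35*r + 49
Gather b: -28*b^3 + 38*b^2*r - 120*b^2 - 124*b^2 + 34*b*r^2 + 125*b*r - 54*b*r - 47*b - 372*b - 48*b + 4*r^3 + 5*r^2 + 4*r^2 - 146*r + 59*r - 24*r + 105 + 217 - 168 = -28*b^3 + b^2*(38*r - 244) + b*(34*r^2 + 71*r - 467) + 4*r^3 + 9*r^2 - 111*r + 154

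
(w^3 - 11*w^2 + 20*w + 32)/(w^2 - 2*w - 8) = (w^2 - 7*w - 8)/(w + 2)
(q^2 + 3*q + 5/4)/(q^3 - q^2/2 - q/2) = (q + 5/2)/(q*(q - 1))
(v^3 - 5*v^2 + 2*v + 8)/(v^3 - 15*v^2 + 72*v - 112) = (v^2 - v - 2)/(v^2 - 11*v + 28)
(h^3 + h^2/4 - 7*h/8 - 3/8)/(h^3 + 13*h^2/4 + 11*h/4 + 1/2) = (8*h^3 + 2*h^2 - 7*h - 3)/(2*(4*h^3 + 13*h^2 + 11*h + 2))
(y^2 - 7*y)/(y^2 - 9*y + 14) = y/(y - 2)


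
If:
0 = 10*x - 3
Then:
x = 3/10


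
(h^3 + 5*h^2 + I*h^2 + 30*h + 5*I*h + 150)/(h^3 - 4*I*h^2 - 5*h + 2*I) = (h^3 + h^2*(5 + I) + 5*h*(6 + I) + 150)/(h^3 - 4*I*h^2 - 5*h + 2*I)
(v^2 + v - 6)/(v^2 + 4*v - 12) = (v + 3)/(v + 6)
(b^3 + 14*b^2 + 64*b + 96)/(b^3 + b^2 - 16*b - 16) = (b^2 + 10*b + 24)/(b^2 - 3*b - 4)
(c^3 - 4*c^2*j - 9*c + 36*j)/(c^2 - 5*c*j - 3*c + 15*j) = (c^2 - 4*c*j + 3*c - 12*j)/(c - 5*j)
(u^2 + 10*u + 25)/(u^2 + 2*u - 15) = (u + 5)/(u - 3)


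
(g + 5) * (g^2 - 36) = g^3 + 5*g^2 - 36*g - 180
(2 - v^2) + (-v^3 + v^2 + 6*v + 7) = -v^3 + 6*v + 9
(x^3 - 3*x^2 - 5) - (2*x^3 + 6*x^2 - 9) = -x^3 - 9*x^2 + 4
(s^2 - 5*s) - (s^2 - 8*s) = 3*s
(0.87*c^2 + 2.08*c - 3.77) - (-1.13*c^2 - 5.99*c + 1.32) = 2.0*c^2 + 8.07*c - 5.09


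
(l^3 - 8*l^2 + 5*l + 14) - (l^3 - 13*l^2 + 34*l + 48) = 5*l^2 - 29*l - 34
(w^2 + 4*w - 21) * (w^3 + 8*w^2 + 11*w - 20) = w^5 + 12*w^4 + 22*w^3 - 144*w^2 - 311*w + 420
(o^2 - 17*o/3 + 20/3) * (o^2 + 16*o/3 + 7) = o^4 - o^3/3 - 149*o^2/9 - 37*o/9 + 140/3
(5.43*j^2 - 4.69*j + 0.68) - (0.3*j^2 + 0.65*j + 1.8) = 5.13*j^2 - 5.34*j - 1.12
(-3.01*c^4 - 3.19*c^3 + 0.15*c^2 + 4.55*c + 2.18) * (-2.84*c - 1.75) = 8.5484*c^5 + 14.3271*c^4 + 5.1565*c^3 - 13.1845*c^2 - 14.1537*c - 3.815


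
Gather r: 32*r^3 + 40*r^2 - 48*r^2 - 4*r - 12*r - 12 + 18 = 32*r^3 - 8*r^2 - 16*r + 6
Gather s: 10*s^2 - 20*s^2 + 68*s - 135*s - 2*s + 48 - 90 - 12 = -10*s^2 - 69*s - 54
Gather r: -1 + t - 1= t - 2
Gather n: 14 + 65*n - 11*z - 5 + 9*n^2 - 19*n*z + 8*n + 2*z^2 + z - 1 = 9*n^2 + n*(73 - 19*z) + 2*z^2 - 10*z + 8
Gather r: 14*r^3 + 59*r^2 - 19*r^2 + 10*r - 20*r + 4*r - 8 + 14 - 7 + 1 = 14*r^3 + 40*r^2 - 6*r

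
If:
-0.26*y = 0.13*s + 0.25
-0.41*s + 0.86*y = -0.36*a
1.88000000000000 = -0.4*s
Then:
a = -8.67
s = -4.70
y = 1.39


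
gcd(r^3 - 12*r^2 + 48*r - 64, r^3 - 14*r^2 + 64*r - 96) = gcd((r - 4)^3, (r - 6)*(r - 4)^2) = r^2 - 8*r + 16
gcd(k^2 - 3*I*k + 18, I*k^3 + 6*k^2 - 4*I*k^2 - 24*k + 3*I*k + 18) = k - 6*I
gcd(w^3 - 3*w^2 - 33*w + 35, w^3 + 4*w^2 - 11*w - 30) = w + 5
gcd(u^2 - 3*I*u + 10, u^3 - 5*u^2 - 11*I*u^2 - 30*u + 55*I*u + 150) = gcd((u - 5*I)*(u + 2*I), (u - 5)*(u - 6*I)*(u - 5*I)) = u - 5*I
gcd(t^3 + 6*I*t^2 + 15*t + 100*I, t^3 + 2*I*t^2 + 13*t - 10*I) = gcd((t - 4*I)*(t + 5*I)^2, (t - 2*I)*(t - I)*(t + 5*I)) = t + 5*I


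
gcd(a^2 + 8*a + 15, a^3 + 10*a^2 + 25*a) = a + 5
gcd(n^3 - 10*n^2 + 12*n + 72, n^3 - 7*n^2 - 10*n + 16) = n + 2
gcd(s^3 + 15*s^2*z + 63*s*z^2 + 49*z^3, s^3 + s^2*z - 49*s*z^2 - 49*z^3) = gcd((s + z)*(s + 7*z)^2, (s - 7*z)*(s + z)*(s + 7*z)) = s^2 + 8*s*z + 7*z^2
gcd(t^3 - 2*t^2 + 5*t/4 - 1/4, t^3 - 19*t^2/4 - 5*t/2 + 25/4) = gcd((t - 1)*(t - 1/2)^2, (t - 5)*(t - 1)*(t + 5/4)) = t - 1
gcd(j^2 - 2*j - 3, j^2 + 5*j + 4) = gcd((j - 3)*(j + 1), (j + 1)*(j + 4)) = j + 1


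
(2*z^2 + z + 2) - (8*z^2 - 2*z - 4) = -6*z^2 + 3*z + 6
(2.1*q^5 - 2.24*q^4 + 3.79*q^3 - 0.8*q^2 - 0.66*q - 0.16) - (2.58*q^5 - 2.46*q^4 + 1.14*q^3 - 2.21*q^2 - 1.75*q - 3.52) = -0.48*q^5 + 0.22*q^4 + 2.65*q^3 + 1.41*q^2 + 1.09*q + 3.36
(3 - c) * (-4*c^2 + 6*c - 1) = 4*c^3 - 18*c^2 + 19*c - 3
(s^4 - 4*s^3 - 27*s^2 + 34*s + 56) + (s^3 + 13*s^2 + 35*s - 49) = s^4 - 3*s^3 - 14*s^2 + 69*s + 7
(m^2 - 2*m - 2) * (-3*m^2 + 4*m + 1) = -3*m^4 + 10*m^3 - m^2 - 10*m - 2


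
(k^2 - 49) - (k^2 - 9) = -40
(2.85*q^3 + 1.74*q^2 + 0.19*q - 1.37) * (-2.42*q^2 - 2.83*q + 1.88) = -6.897*q^5 - 12.2763*q^4 - 0.0260000000000007*q^3 + 6.0489*q^2 + 4.2343*q - 2.5756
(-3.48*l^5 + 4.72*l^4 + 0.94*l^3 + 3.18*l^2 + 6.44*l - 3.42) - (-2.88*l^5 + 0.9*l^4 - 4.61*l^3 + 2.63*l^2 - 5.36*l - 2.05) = -0.6*l^5 + 3.82*l^4 + 5.55*l^3 + 0.55*l^2 + 11.8*l - 1.37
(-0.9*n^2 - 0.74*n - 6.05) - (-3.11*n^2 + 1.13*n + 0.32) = 2.21*n^2 - 1.87*n - 6.37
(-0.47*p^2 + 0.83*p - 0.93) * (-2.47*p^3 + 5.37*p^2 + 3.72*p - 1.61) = 1.1609*p^5 - 4.574*p^4 + 5.0058*p^3 - 1.1498*p^2 - 4.7959*p + 1.4973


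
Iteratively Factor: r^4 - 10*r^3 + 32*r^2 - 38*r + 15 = (r - 3)*(r^3 - 7*r^2 + 11*r - 5) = (r - 5)*(r - 3)*(r^2 - 2*r + 1) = (r - 5)*(r - 3)*(r - 1)*(r - 1)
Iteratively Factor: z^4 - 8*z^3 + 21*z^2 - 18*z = (z)*(z^3 - 8*z^2 + 21*z - 18) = z*(z - 3)*(z^2 - 5*z + 6) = z*(z - 3)*(z - 2)*(z - 3)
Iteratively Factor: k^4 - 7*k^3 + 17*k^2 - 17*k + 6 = (k - 1)*(k^3 - 6*k^2 + 11*k - 6) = (k - 2)*(k - 1)*(k^2 - 4*k + 3) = (k - 3)*(k - 2)*(k - 1)*(k - 1)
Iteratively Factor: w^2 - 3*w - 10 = (w + 2)*(w - 5)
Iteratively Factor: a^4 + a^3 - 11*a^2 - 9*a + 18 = (a - 3)*(a^3 + 4*a^2 + a - 6) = (a - 3)*(a + 2)*(a^2 + 2*a - 3) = (a - 3)*(a - 1)*(a + 2)*(a + 3)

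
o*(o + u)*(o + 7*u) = o^3 + 8*o^2*u + 7*o*u^2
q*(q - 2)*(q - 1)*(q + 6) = q^4 + 3*q^3 - 16*q^2 + 12*q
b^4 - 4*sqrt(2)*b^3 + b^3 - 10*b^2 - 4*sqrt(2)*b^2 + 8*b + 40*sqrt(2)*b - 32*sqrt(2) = (b - 2)*(b - 1)*(b + 4)*(b - 4*sqrt(2))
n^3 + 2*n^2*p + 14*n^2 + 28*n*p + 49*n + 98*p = (n + 7)^2*(n + 2*p)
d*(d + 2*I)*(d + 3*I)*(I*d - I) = I*d^4 - 5*d^3 - I*d^3 + 5*d^2 - 6*I*d^2 + 6*I*d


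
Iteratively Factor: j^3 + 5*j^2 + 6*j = (j + 2)*(j^2 + 3*j) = (j + 2)*(j + 3)*(j)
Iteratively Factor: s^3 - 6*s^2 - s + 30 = (s + 2)*(s^2 - 8*s + 15) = (s - 5)*(s + 2)*(s - 3)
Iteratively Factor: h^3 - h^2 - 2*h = (h)*(h^2 - h - 2) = h*(h + 1)*(h - 2)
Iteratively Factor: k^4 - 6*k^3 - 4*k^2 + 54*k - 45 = (k - 1)*(k^3 - 5*k^2 - 9*k + 45) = (k - 1)*(k + 3)*(k^2 - 8*k + 15) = (k - 5)*(k - 1)*(k + 3)*(k - 3)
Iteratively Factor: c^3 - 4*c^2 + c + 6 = (c - 3)*(c^2 - c - 2) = (c - 3)*(c + 1)*(c - 2)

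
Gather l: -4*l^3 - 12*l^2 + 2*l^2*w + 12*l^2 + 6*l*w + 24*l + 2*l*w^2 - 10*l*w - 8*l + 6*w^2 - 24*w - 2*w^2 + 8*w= -4*l^3 + 2*l^2*w + l*(2*w^2 - 4*w + 16) + 4*w^2 - 16*w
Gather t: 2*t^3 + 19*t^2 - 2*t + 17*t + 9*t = 2*t^3 + 19*t^2 + 24*t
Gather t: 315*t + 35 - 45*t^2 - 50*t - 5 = -45*t^2 + 265*t + 30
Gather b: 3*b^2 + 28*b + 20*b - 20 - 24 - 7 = 3*b^2 + 48*b - 51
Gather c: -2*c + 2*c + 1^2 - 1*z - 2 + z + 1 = 0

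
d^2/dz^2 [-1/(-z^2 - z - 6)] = 2*(-z^2 - z + (2*z + 1)^2 - 6)/(z^2 + z + 6)^3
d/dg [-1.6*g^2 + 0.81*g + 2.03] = 0.81 - 3.2*g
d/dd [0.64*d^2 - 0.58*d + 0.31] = 1.28*d - 0.58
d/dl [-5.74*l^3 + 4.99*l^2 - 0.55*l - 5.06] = -17.22*l^2 + 9.98*l - 0.55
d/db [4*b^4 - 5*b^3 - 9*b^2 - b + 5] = 16*b^3 - 15*b^2 - 18*b - 1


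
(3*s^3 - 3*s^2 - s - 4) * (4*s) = 12*s^4 - 12*s^3 - 4*s^2 - 16*s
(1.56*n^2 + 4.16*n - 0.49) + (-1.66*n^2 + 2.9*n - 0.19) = -0.0999999999999999*n^2 + 7.06*n - 0.68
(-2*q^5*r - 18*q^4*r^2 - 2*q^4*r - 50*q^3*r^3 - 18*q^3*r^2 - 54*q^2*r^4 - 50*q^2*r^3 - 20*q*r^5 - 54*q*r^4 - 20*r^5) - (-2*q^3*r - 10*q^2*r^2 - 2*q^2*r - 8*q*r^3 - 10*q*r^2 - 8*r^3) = -2*q^5*r - 18*q^4*r^2 - 2*q^4*r - 50*q^3*r^3 - 18*q^3*r^2 + 2*q^3*r - 54*q^2*r^4 - 50*q^2*r^3 + 10*q^2*r^2 + 2*q^2*r - 20*q*r^5 - 54*q*r^4 + 8*q*r^3 + 10*q*r^2 - 20*r^5 + 8*r^3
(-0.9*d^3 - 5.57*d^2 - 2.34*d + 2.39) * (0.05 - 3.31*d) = 2.979*d^4 + 18.3917*d^3 + 7.4669*d^2 - 8.0279*d + 0.1195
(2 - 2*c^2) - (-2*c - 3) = -2*c^2 + 2*c + 5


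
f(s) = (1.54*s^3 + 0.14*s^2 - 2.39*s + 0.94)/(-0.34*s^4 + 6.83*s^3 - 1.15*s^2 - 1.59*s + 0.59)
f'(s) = (4.62*s^2 + 0.28*s - 2.39)/(-0.34*s^4 + 6.83*s^3 - 1.15*s^2 - 1.59*s + 0.59) + (1.36*s^3 - 20.49*s^2 + 2.3*s + 1.59)*(1.54*s^3 + 0.14*s^2 - 2.39*s + 0.94)/(-0.34*s^4 + 6.83*s^3 - 1.15*s^2 - 1.59*s + 0.59)^2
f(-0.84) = -0.69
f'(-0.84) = -3.66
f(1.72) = 0.19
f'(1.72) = 0.09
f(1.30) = 0.14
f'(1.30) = 0.20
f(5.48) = 0.32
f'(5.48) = 0.02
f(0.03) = 1.60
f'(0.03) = 0.47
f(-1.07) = -0.23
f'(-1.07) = -1.08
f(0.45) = 0.13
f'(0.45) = -6.06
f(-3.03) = 0.15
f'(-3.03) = -0.02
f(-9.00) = 0.15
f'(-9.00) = 0.00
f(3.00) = 0.26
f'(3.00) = 0.03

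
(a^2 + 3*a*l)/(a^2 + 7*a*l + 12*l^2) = a/(a + 4*l)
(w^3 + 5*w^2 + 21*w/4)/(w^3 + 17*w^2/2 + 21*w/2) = (w + 7/2)/(w + 7)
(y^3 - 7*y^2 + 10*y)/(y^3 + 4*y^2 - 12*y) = (y - 5)/(y + 6)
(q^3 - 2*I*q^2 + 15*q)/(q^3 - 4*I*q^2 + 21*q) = (q - 5*I)/(q - 7*I)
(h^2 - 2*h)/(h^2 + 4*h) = (h - 2)/(h + 4)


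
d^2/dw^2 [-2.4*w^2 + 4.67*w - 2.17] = -4.80000000000000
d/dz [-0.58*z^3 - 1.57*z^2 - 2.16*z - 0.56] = -1.74*z^2 - 3.14*z - 2.16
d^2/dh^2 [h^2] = 2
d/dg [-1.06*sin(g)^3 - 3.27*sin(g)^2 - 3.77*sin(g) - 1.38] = (-6.54*sin(g) + 1.59*cos(2*g) - 5.36)*cos(g)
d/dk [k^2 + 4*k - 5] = 2*k + 4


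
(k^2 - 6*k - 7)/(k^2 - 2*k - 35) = (k + 1)/(k + 5)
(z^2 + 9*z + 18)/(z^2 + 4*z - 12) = (z + 3)/(z - 2)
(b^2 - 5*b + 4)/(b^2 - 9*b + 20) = (b - 1)/(b - 5)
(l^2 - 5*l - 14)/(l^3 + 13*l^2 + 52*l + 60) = (l - 7)/(l^2 + 11*l + 30)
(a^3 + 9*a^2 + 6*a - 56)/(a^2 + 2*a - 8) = a + 7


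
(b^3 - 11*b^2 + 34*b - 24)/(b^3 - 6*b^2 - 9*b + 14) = (b^2 - 10*b + 24)/(b^2 - 5*b - 14)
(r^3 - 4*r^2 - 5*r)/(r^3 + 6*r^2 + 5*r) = (r - 5)/(r + 5)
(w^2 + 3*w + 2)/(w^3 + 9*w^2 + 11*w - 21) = (w^2 + 3*w + 2)/(w^3 + 9*w^2 + 11*w - 21)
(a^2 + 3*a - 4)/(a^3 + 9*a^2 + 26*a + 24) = (a - 1)/(a^2 + 5*a + 6)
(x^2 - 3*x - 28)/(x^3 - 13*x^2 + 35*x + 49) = (x + 4)/(x^2 - 6*x - 7)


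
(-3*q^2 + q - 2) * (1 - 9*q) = 27*q^3 - 12*q^2 + 19*q - 2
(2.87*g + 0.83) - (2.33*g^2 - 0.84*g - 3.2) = -2.33*g^2 + 3.71*g + 4.03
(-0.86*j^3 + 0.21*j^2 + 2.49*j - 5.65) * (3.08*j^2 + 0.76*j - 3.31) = -2.6488*j^5 - 0.00679999999999992*j^4 + 10.6754*j^3 - 16.2047*j^2 - 12.5359*j + 18.7015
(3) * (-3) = -9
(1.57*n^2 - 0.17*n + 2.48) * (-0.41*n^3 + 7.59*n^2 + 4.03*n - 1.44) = -0.6437*n^5 + 11.986*n^4 + 4.02*n^3 + 15.8773*n^2 + 10.2392*n - 3.5712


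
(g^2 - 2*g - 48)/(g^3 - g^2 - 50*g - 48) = 1/(g + 1)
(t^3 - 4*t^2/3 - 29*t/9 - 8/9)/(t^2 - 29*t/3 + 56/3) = (3*t^2 + 4*t + 1)/(3*(t - 7))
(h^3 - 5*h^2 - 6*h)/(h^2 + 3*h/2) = 2*(h^2 - 5*h - 6)/(2*h + 3)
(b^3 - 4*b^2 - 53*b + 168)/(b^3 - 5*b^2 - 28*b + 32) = (b^2 + 4*b - 21)/(b^2 + 3*b - 4)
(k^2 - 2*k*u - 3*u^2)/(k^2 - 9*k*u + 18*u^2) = (-k - u)/(-k + 6*u)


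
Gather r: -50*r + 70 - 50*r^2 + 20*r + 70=-50*r^2 - 30*r + 140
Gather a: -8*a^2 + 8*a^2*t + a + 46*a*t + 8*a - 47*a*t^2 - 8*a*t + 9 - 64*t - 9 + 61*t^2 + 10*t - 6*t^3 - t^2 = a^2*(8*t - 8) + a*(-47*t^2 + 38*t + 9) - 6*t^3 + 60*t^2 - 54*t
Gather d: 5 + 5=10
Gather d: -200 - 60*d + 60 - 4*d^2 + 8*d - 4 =-4*d^2 - 52*d - 144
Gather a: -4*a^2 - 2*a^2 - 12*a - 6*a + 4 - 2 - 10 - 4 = -6*a^2 - 18*a - 12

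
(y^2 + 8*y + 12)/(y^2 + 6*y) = (y + 2)/y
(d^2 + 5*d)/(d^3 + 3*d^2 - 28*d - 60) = d*(d + 5)/(d^3 + 3*d^2 - 28*d - 60)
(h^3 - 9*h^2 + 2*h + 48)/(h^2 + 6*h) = (h^3 - 9*h^2 + 2*h + 48)/(h*(h + 6))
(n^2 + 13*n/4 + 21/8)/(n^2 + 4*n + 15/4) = (4*n + 7)/(2*(2*n + 5))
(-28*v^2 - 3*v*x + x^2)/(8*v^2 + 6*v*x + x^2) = (-7*v + x)/(2*v + x)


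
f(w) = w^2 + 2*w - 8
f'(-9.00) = -16.00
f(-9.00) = 55.00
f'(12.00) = 26.00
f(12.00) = 160.00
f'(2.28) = 6.56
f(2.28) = 1.76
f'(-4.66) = -7.32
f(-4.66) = 4.40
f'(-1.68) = -1.36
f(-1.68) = -8.54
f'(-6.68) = -11.36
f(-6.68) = 23.26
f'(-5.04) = -8.08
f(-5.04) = 7.32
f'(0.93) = 3.86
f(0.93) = -5.28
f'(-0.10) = 1.80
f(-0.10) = -8.19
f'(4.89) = 11.78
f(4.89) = 25.69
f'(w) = 2*w + 2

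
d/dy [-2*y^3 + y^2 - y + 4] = -6*y^2 + 2*y - 1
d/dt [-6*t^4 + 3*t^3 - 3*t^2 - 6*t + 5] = -24*t^3 + 9*t^2 - 6*t - 6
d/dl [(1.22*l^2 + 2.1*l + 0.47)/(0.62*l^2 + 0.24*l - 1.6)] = (-1.0092*l^2 - 4.4868*l - 3.4728)/(0.3844*l^4 + 0.2976*l^3 - 1.9264*l^2 - 0.768*l + 2.56)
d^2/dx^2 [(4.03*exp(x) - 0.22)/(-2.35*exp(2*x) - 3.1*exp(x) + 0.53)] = (-22.255675*exp(4*x) + 34.21835*exp(3*x) - 25.30809*exp(2*x) - 3.41105*exp(x) - 0.770567)*exp(x)/(12.977875*exp(6*x) + 51.35925*exp(5*x) + 58.969725*exp(4*x) + 6.6247*exp(3*x) - 13.299555*exp(2*x) + 2.61237*exp(x) - 0.148877)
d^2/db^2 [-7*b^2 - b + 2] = -14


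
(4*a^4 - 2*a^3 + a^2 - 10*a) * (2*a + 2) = 8*a^5 + 4*a^4 - 2*a^3 - 18*a^2 - 20*a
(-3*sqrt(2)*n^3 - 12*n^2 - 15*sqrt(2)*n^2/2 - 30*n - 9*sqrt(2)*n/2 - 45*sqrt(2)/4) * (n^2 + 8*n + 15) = -3*sqrt(2)*n^5 - 63*sqrt(2)*n^4/2 - 12*n^4 - 219*sqrt(2)*n^3/2 - 126*n^3 - 420*n^2 - 639*sqrt(2)*n^2/4 - 450*n - 315*sqrt(2)*n/2 - 675*sqrt(2)/4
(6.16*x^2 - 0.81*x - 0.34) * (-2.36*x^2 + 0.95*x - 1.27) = -14.5376*x^4 + 7.7636*x^3 - 7.7903*x^2 + 0.7057*x + 0.4318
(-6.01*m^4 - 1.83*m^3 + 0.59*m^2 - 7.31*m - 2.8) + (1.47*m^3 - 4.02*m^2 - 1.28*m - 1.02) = -6.01*m^4 - 0.36*m^3 - 3.43*m^2 - 8.59*m - 3.82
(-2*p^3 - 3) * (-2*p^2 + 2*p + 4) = 4*p^5 - 4*p^4 - 8*p^3 + 6*p^2 - 6*p - 12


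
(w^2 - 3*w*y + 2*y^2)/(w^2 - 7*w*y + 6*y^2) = (-w + 2*y)/(-w + 6*y)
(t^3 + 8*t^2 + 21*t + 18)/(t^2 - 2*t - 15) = (t^2 + 5*t + 6)/(t - 5)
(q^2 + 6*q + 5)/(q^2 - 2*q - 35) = (q + 1)/(q - 7)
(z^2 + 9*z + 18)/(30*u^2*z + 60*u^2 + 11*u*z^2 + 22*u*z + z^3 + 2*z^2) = (z^2 + 9*z + 18)/(30*u^2*z + 60*u^2 + 11*u*z^2 + 22*u*z + z^3 + 2*z^2)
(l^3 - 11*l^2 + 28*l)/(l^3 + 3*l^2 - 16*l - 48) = l*(l - 7)/(l^2 + 7*l + 12)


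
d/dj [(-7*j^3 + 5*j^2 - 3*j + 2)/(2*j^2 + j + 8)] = (-14*j^4 - 14*j^3 - 157*j^2 + 72*j - 26)/(4*j^4 + 4*j^3 + 33*j^2 + 16*j + 64)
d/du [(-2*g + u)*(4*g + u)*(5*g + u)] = 2*g^2 + 14*g*u + 3*u^2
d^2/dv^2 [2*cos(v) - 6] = -2*cos(v)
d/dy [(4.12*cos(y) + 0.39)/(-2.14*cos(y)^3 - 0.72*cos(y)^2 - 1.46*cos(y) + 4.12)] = -(17.6336*cos(y)^3 + 5.4702*cos(y)^2 + 0.561599999999995*cos(y) + 17.5438)*sin(y)/(2.14*cos(y)^3 + 0.72*cos(y)^2 + 1.46*cos(y) - 4.12)^2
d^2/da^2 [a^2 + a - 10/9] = 2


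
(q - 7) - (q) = -7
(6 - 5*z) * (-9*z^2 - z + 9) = 45*z^3 - 49*z^2 - 51*z + 54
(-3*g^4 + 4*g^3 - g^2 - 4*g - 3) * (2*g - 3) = -6*g^5 + 17*g^4 - 14*g^3 - 5*g^2 + 6*g + 9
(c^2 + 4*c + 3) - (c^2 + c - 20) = 3*c + 23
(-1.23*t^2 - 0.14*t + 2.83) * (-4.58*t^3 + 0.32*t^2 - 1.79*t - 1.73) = 5.6334*t^5 + 0.2476*t^4 - 10.8045*t^3 + 3.2841*t^2 - 4.8235*t - 4.8959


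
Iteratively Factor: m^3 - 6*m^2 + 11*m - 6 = (m - 2)*(m^2 - 4*m + 3) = (m - 3)*(m - 2)*(m - 1)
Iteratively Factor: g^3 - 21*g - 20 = (g + 1)*(g^2 - g - 20) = (g + 1)*(g + 4)*(g - 5)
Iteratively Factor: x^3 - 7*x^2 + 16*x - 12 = (x - 2)*(x^2 - 5*x + 6) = (x - 2)^2*(x - 3)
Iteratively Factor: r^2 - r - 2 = (r - 2)*(r + 1)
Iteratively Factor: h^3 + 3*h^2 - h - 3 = (h + 1)*(h^2 + 2*h - 3) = (h - 1)*(h + 1)*(h + 3)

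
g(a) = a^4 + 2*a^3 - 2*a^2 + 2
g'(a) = 4*a^3 + 6*a^2 - 4*a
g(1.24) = 5.10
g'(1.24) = 11.89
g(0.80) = 2.15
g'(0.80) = 2.69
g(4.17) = 414.62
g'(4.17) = 377.70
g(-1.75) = -5.46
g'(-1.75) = 3.94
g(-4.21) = 131.46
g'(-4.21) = -175.29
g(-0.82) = 0.00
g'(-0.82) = 5.11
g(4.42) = 517.30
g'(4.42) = 444.94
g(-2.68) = 0.72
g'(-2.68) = -23.18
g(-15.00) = 43427.00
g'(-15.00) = -12090.00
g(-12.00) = 16994.00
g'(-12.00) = -6000.00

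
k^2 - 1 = (k - 1)*(k + 1)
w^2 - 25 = (w - 5)*(w + 5)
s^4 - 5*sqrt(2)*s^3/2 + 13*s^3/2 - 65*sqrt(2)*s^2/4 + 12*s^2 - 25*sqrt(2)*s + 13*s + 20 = (s + 5/2)*(s + 4)*(s - 2*sqrt(2))*(s - sqrt(2)/2)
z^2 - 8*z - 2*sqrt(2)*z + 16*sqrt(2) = (z - 8)*(z - 2*sqrt(2))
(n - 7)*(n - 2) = n^2 - 9*n + 14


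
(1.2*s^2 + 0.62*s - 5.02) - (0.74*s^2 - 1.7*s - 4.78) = 0.46*s^2 + 2.32*s - 0.239999999999999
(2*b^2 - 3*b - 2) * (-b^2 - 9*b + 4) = -2*b^4 - 15*b^3 + 37*b^2 + 6*b - 8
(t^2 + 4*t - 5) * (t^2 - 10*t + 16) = t^4 - 6*t^3 - 29*t^2 + 114*t - 80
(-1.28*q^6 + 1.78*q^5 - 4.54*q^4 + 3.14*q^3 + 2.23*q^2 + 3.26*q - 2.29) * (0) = 0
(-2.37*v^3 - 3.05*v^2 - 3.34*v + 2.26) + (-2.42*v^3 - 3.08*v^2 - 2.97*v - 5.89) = -4.79*v^3 - 6.13*v^2 - 6.31*v - 3.63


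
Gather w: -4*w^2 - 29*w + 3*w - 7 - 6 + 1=-4*w^2 - 26*w - 12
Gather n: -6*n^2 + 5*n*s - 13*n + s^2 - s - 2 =-6*n^2 + n*(5*s - 13) + s^2 - s - 2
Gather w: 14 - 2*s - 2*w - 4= -2*s - 2*w + 10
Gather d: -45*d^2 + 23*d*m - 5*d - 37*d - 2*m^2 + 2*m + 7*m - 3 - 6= -45*d^2 + d*(23*m - 42) - 2*m^2 + 9*m - 9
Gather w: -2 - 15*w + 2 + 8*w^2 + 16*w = 8*w^2 + w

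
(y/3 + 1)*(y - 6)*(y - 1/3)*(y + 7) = y^4/3 + 11*y^3/9 - 121*y^2/9 - 113*y/3 + 14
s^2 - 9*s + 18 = (s - 6)*(s - 3)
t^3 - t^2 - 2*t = t*(t - 2)*(t + 1)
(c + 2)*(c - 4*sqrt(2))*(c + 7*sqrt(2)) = c^3 + 2*c^2 + 3*sqrt(2)*c^2 - 56*c + 6*sqrt(2)*c - 112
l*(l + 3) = l^2 + 3*l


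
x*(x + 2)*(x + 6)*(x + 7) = x^4 + 15*x^3 + 68*x^2 + 84*x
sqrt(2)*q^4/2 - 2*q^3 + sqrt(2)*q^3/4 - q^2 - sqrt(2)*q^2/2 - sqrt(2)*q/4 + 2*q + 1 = (q - 1)*(q + 1/2)*(q - 2*sqrt(2))*(sqrt(2)*q/2 + sqrt(2)/2)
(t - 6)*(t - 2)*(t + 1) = t^3 - 7*t^2 + 4*t + 12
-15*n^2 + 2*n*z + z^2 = (-3*n + z)*(5*n + z)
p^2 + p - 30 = (p - 5)*(p + 6)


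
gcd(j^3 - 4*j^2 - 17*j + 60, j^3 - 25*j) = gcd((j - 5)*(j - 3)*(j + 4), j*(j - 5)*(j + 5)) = j - 5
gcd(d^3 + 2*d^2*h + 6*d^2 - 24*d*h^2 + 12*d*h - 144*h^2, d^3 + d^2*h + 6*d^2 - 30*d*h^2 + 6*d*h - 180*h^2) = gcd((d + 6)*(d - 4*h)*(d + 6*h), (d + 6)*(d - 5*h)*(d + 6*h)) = d^2 + 6*d*h + 6*d + 36*h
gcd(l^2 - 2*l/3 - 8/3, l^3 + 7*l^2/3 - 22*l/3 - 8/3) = l - 2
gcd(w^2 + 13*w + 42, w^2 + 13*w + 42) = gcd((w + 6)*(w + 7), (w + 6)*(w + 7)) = w^2 + 13*w + 42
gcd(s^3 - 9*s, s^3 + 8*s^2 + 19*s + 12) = s + 3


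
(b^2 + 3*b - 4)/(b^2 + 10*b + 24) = (b - 1)/(b + 6)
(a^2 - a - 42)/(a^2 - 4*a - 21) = (a + 6)/(a + 3)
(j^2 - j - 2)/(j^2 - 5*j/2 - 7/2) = 2*(j - 2)/(2*j - 7)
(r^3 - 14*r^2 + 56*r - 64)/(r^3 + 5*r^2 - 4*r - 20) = (r^2 - 12*r + 32)/(r^2 + 7*r + 10)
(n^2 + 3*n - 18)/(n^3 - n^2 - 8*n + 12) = (n^2 + 3*n - 18)/(n^3 - n^2 - 8*n + 12)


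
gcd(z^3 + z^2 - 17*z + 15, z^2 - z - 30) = z + 5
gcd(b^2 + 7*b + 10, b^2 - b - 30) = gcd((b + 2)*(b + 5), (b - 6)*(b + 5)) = b + 5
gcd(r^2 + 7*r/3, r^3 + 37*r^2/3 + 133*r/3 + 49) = r + 7/3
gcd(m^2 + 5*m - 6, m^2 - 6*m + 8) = 1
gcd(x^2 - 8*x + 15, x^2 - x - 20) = x - 5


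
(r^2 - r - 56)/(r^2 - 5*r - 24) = (r + 7)/(r + 3)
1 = 1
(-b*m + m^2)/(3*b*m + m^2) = (-b + m)/(3*b + m)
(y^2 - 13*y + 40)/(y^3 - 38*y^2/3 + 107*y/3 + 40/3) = 3/(3*y + 1)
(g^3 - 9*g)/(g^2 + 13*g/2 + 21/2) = 2*g*(g - 3)/(2*g + 7)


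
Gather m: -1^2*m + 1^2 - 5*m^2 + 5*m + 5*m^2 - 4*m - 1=0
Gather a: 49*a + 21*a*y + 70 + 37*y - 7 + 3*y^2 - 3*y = a*(21*y + 49) + 3*y^2 + 34*y + 63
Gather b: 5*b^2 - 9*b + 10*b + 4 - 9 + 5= 5*b^2 + b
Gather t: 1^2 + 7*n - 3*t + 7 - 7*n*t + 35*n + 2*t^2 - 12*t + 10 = 42*n + 2*t^2 + t*(-7*n - 15) + 18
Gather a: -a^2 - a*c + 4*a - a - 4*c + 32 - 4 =-a^2 + a*(3 - c) - 4*c + 28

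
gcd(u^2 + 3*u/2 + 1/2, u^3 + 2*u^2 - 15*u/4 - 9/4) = u + 1/2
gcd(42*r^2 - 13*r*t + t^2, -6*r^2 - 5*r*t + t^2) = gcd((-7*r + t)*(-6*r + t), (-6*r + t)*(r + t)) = 6*r - t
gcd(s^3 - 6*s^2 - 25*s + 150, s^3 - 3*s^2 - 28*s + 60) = s^2 - s - 30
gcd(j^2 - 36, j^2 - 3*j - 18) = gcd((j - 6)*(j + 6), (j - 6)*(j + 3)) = j - 6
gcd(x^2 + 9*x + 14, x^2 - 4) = x + 2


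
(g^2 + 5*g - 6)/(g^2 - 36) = (g - 1)/(g - 6)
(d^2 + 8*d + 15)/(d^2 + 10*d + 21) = (d + 5)/(d + 7)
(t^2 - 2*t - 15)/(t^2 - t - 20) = (t + 3)/(t + 4)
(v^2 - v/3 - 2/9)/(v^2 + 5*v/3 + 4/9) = (3*v - 2)/(3*v + 4)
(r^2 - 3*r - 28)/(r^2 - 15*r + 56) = (r + 4)/(r - 8)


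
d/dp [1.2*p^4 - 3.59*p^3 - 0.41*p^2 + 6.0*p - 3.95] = 4.8*p^3 - 10.77*p^2 - 0.82*p + 6.0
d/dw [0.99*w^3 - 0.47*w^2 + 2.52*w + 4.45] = 2.97*w^2 - 0.94*w + 2.52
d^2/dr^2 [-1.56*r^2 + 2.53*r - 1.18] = -3.12000000000000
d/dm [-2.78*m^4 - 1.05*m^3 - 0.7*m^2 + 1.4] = m*(-11.12*m^2 - 3.15*m - 1.4)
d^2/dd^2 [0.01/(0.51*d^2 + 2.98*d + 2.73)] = (-0.005202*d^2 - 0.030396*d + 0.01*(1.02*d + 2.98)*(2.04*d + 5.96) - 0.027846)/(0.51*d^2 + 2.98*d + 2.73)^3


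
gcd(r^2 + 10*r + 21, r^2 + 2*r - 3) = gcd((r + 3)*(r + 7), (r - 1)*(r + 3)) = r + 3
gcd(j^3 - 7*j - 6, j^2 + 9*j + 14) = j + 2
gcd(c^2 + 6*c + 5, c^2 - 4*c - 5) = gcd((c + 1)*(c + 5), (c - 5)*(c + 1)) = c + 1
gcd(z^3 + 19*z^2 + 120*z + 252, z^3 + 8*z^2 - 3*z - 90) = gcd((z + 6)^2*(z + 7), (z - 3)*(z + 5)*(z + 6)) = z + 6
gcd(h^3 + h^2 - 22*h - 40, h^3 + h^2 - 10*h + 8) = h + 4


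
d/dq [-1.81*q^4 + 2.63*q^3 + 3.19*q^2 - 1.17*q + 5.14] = -7.24*q^3 + 7.89*q^2 + 6.38*q - 1.17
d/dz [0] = 0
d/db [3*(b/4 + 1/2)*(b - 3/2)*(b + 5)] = 9*b^2/4 + 33*b/4 - 3/8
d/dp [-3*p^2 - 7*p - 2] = -6*p - 7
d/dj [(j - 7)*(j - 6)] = 2*j - 13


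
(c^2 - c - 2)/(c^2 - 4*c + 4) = (c + 1)/(c - 2)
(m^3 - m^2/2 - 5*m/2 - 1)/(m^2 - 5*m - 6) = (m^2 - 3*m/2 - 1)/(m - 6)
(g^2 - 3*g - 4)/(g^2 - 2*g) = (g^2 - 3*g - 4)/(g*(g - 2))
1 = 1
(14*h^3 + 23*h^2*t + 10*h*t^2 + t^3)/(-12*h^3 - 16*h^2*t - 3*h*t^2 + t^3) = (7*h + t)/(-6*h + t)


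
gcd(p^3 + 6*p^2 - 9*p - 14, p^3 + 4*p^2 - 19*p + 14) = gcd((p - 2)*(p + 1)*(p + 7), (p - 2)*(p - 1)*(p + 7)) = p^2 + 5*p - 14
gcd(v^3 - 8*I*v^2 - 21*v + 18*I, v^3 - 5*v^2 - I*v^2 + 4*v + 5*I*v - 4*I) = 1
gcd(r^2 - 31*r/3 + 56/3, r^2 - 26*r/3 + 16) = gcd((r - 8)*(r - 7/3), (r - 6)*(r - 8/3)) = 1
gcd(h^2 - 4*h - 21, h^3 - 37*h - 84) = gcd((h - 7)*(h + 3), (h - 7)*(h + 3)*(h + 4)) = h^2 - 4*h - 21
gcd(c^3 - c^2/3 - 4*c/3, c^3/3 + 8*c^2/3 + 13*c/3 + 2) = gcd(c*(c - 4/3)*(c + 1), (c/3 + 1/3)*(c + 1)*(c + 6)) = c + 1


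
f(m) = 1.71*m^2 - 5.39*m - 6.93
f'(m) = 3.42*m - 5.39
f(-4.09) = 43.72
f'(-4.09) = -19.38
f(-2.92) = 23.39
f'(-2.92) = -15.38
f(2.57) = -9.49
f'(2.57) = 3.40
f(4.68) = 5.30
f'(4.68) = 10.62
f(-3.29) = 29.31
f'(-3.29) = -16.64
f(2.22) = -10.47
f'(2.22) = 2.20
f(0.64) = -9.68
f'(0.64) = -3.20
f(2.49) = -9.75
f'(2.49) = 3.13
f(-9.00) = 180.09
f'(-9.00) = -36.17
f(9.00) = 83.07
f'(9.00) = 25.39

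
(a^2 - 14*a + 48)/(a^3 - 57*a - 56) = (a - 6)/(a^2 + 8*a + 7)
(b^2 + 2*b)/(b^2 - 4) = b/(b - 2)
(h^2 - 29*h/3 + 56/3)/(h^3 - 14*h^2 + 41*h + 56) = (h - 8/3)/(h^2 - 7*h - 8)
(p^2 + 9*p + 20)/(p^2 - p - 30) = (p + 4)/(p - 6)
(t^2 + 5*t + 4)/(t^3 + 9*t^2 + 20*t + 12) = (t + 4)/(t^2 + 8*t + 12)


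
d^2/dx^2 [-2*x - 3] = 0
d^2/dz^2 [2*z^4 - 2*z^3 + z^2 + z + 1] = 24*z^2 - 12*z + 2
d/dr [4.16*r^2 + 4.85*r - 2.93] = 8.32*r + 4.85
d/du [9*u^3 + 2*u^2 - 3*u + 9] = 27*u^2 + 4*u - 3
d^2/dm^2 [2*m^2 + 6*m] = 4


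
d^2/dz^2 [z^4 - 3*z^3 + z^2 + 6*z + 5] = 12*z^2 - 18*z + 2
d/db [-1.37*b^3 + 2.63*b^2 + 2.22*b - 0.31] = -4.11*b^2 + 5.26*b + 2.22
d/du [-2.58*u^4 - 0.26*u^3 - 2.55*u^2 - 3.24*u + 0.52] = -10.32*u^3 - 0.78*u^2 - 5.1*u - 3.24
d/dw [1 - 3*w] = -3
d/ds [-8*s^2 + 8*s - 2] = 8 - 16*s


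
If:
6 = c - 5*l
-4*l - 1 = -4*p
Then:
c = 5*p + 19/4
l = p - 1/4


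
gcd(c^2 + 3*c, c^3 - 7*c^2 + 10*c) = c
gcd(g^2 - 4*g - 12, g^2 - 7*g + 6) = g - 6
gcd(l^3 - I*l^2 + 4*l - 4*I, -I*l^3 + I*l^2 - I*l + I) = l - I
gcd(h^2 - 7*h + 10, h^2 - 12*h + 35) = h - 5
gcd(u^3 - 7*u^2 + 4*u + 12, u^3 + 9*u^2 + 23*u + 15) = u + 1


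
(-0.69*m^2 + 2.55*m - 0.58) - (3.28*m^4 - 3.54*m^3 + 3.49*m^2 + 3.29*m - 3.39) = -3.28*m^4 + 3.54*m^3 - 4.18*m^2 - 0.74*m + 2.81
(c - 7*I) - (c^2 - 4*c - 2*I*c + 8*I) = -c^2 + 5*c + 2*I*c - 15*I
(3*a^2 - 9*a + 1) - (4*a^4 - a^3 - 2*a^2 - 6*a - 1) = -4*a^4 + a^3 + 5*a^2 - 3*a + 2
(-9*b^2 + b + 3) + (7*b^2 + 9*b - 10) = -2*b^2 + 10*b - 7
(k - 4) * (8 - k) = -k^2 + 12*k - 32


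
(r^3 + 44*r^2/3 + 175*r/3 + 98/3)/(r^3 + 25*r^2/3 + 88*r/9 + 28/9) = 3*(r + 7)/(3*r + 2)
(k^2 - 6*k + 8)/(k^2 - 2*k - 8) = (k - 2)/(k + 2)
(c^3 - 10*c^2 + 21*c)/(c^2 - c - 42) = c*(c - 3)/(c + 6)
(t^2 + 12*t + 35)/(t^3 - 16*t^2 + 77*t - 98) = (t^2 + 12*t + 35)/(t^3 - 16*t^2 + 77*t - 98)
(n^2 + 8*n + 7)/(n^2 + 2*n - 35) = (n + 1)/(n - 5)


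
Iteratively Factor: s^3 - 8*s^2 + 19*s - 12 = (s - 4)*(s^2 - 4*s + 3) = (s - 4)*(s - 1)*(s - 3)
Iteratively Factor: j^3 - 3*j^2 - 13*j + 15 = (j + 3)*(j^2 - 6*j + 5) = (j - 1)*(j + 3)*(j - 5)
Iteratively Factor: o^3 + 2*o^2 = (o)*(o^2 + 2*o) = o^2*(o + 2)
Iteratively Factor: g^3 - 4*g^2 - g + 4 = (g - 1)*(g^2 - 3*g - 4) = (g - 4)*(g - 1)*(g + 1)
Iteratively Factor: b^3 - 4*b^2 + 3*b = (b)*(b^2 - 4*b + 3) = b*(b - 3)*(b - 1)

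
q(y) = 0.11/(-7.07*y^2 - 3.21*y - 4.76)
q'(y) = 0.11*(14.14*y + 3.21)/(-7.07*y^2 - 3.21*y - 4.76)^2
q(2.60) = -0.00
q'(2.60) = 0.00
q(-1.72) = -0.01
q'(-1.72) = -0.01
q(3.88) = -0.00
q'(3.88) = 0.00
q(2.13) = -0.00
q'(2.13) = 0.00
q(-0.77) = -0.02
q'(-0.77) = -0.02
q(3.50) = -0.00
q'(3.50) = 0.00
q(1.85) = -0.00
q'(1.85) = 0.00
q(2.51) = -0.00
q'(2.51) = 0.00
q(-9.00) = -0.00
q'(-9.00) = -0.00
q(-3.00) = -0.00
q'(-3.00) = -0.00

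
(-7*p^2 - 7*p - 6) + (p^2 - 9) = -6*p^2 - 7*p - 15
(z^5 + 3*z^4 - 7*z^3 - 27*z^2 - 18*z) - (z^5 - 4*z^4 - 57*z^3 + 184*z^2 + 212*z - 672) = 7*z^4 + 50*z^3 - 211*z^2 - 230*z + 672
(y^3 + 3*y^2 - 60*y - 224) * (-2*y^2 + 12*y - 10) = -2*y^5 + 6*y^4 + 146*y^3 - 302*y^2 - 2088*y + 2240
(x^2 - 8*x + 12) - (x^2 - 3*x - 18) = 30 - 5*x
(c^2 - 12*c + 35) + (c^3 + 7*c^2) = c^3 + 8*c^2 - 12*c + 35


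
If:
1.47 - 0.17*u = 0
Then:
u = 8.65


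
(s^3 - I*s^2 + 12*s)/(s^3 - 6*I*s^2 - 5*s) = (-s^2 + I*s - 12)/(-s^2 + 6*I*s + 5)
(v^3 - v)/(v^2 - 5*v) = (v^2 - 1)/(v - 5)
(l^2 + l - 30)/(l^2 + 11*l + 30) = (l - 5)/(l + 5)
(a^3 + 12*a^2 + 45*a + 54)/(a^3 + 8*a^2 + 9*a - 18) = (a + 3)/(a - 1)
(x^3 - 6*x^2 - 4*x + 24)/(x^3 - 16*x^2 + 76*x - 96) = (x + 2)/(x - 8)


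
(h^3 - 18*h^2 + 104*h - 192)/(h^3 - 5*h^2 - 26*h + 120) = (h - 8)/(h + 5)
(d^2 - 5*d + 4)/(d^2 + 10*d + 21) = (d^2 - 5*d + 4)/(d^2 + 10*d + 21)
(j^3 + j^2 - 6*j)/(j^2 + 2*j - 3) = j*(j - 2)/(j - 1)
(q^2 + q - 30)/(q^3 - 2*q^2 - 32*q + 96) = (q - 5)/(q^2 - 8*q + 16)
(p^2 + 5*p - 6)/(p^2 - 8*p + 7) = (p + 6)/(p - 7)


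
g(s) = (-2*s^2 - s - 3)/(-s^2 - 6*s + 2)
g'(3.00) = 0.06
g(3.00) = 0.96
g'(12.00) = 0.03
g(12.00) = 1.42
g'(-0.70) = -0.15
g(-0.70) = -0.57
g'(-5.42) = 14.33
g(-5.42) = -10.95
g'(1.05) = -0.77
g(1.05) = 1.16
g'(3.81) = 0.07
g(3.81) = 1.01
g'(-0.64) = -0.22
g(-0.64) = -0.59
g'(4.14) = 0.07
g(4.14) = 1.04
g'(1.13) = -0.59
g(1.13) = 1.10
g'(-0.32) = -0.99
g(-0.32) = -0.76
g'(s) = (-4*s - 1)/(-s^2 - 6*s + 2) + (2*s + 6)*(-2*s^2 - s - 3)/(-s^2 - 6*s + 2)^2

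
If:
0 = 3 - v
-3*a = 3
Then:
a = -1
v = 3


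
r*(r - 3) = r^2 - 3*r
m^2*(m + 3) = m^3 + 3*m^2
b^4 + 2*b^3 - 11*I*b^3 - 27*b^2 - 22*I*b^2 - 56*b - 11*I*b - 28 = (b - 7*I)*(b - 4*I)*(-I*b - I)*(I*b + I)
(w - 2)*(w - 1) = w^2 - 3*w + 2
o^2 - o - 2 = (o - 2)*(o + 1)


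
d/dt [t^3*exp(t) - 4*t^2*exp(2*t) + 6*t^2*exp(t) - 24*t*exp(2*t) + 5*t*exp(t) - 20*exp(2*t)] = (t^3 - 8*t^2*exp(t) + 9*t^2 - 56*t*exp(t) + 17*t - 64*exp(t) + 5)*exp(t)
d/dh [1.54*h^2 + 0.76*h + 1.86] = 3.08*h + 0.76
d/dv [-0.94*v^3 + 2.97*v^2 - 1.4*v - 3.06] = -2.82*v^2 + 5.94*v - 1.4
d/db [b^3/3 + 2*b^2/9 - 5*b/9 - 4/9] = b^2 + 4*b/9 - 5/9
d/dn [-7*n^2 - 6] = -14*n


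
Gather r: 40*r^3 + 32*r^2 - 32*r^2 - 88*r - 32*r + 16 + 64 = 40*r^3 - 120*r + 80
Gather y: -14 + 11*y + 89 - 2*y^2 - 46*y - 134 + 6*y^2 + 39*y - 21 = 4*y^2 + 4*y - 80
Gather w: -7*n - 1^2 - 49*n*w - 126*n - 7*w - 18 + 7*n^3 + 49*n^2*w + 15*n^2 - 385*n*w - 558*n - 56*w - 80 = 7*n^3 + 15*n^2 - 691*n + w*(49*n^2 - 434*n - 63) - 99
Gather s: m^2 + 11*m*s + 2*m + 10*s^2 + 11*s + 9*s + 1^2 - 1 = m^2 + 2*m + 10*s^2 + s*(11*m + 20)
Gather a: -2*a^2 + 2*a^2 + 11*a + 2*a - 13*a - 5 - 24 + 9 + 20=0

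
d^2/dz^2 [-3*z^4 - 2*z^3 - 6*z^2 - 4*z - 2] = -36*z^2 - 12*z - 12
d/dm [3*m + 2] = 3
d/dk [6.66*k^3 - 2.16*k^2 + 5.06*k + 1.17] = 19.98*k^2 - 4.32*k + 5.06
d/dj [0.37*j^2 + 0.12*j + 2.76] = 0.74*j + 0.12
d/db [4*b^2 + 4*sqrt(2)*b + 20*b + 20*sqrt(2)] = 8*b + 4*sqrt(2) + 20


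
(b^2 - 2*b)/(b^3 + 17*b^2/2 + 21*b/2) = 2*(b - 2)/(2*b^2 + 17*b + 21)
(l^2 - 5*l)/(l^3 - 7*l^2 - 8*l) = (5 - l)/(-l^2 + 7*l + 8)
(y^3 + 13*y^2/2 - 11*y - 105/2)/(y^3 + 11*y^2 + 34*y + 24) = (2*y^3 + 13*y^2 - 22*y - 105)/(2*(y^3 + 11*y^2 + 34*y + 24))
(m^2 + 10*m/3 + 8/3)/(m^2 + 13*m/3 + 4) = (m + 2)/(m + 3)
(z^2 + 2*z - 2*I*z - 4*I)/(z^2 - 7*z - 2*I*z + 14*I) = (z + 2)/(z - 7)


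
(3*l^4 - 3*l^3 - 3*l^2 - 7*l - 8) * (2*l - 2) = 6*l^5 - 12*l^4 - 8*l^2 - 2*l + 16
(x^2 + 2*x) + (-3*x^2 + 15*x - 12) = -2*x^2 + 17*x - 12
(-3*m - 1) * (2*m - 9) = -6*m^2 + 25*m + 9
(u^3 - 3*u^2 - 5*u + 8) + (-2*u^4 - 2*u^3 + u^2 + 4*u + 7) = -2*u^4 - u^3 - 2*u^2 - u + 15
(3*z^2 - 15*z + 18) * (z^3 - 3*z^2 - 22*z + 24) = 3*z^5 - 24*z^4 - 3*z^3 + 348*z^2 - 756*z + 432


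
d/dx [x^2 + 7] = 2*x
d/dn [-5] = 0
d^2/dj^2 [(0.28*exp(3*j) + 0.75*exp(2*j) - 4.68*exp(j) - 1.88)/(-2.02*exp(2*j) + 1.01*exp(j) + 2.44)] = (-1.142512*exp(6*j) + 1.71376800000001*exp(5*j) + 19.1837379999999*exp(4*j) + 17.090917*exp(3*j) + 106.346004*exp(2*j) + 9.588172*exp(j) + 23.229776)*exp(j)/(8.242408*exp(6*j) - 12.363612*exp(5*j) - 23.686722*exp(4*j) + 28.838227*exp(3*j) + 28.611684*exp(2*j) - 18.039408*exp(j) - 14.526784)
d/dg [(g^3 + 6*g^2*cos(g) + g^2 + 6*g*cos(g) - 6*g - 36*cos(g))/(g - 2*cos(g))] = (-8*g^3*sin(g) + 2*g^3 - 8*g^2*sin(g) + g^2 + 48*g*sin(g) - 24*g*cos(g)^2 - 4*g*cos(g) - 12*cos(g)^2 + 48*cos(g))/(g - 2*cos(g))^2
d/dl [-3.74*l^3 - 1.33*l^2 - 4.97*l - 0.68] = -11.22*l^2 - 2.66*l - 4.97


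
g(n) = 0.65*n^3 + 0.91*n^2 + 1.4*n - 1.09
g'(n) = 1.95*n^2 + 1.82*n + 1.4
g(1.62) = 6.33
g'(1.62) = 9.47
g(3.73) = 50.52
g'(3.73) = 35.32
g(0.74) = 0.71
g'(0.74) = 3.81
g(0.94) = 1.57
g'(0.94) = 4.83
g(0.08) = -0.97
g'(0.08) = 1.56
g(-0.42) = -1.57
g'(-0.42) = 0.98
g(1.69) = 7.01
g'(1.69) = 10.05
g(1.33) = 3.91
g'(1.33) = 7.27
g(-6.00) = -117.13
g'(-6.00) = 60.68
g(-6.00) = -117.13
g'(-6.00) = 60.68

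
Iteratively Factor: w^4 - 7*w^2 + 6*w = (w - 2)*(w^3 + 2*w^2 - 3*w) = (w - 2)*(w - 1)*(w^2 + 3*w) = (w - 2)*(w - 1)*(w + 3)*(w)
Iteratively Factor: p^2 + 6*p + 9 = (p + 3)*(p + 3)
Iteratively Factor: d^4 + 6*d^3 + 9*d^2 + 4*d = (d + 1)*(d^3 + 5*d^2 + 4*d) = (d + 1)^2*(d^2 + 4*d) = d*(d + 1)^2*(d + 4)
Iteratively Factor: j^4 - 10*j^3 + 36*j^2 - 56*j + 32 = (j - 2)*(j^3 - 8*j^2 + 20*j - 16) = (j - 2)^2*(j^2 - 6*j + 8) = (j - 2)^3*(j - 4)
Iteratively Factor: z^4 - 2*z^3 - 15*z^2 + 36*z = (z - 3)*(z^3 + z^2 - 12*z) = (z - 3)^2*(z^2 + 4*z) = z*(z - 3)^2*(z + 4)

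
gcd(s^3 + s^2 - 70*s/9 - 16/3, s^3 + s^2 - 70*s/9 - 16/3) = s^3 + s^2 - 70*s/9 - 16/3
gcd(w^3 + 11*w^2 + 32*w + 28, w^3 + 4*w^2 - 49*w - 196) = w + 7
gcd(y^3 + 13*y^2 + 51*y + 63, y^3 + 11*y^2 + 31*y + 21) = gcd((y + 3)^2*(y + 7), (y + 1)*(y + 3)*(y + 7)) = y^2 + 10*y + 21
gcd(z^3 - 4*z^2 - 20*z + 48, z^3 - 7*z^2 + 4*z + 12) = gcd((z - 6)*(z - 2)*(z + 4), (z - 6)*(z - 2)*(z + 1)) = z^2 - 8*z + 12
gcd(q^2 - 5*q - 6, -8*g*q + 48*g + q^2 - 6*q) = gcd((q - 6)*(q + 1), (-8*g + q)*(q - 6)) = q - 6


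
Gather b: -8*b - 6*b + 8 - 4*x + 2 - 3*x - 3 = -14*b - 7*x + 7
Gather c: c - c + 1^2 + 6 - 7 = 0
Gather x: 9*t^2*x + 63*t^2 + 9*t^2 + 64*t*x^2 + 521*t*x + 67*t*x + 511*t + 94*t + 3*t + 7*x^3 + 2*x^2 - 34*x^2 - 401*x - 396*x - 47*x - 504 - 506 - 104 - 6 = 72*t^2 + 608*t + 7*x^3 + x^2*(64*t - 32) + x*(9*t^2 + 588*t - 844) - 1120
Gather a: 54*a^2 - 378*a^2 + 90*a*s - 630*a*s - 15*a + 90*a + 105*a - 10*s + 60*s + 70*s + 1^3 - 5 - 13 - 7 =-324*a^2 + a*(180 - 540*s) + 120*s - 24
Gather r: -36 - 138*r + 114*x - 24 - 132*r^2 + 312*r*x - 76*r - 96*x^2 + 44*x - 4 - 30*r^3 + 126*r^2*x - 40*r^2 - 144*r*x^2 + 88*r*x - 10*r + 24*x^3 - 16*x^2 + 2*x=-30*r^3 + r^2*(126*x - 172) + r*(-144*x^2 + 400*x - 224) + 24*x^3 - 112*x^2 + 160*x - 64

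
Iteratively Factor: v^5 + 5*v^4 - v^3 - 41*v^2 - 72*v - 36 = (v + 2)*(v^4 + 3*v^3 - 7*v^2 - 27*v - 18) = (v - 3)*(v + 2)*(v^3 + 6*v^2 + 11*v + 6) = (v - 3)*(v + 2)^2*(v^2 + 4*v + 3) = (v - 3)*(v + 2)^2*(v + 3)*(v + 1)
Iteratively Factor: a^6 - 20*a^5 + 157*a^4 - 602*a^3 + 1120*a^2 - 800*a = (a - 4)*(a^5 - 16*a^4 + 93*a^3 - 230*a^2 + 200*a) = (a - 5)*(a - 4)*(a^4 - 11*a^3 + 38*a^2 - 40*a) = a*(a - 5)*(a - 4)*(a^3 - 11*a^2 + 38*a - 40) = a*(a - 5)*(a - 4)*(a - 2)*(a^2 - 9*a + 20) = a*(a - 5)^2*(a - 4)*(a - 2)*(a - 4)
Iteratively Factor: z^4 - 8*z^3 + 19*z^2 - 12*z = (z - 1)*(z^3 - 7*z^2 + 12*z) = z*(z - 1)*(z^2 - 7*z + 12) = z*(z - 3)*(z - 1)*(z - 4)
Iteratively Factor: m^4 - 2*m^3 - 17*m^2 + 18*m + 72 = (m - 4)*(m^3 + 2*m^2 - 9*m - 18) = (m - 4)*(m + 2)*(m^2 - 9) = (m - 4)*(m - 3)*(m + 2)*(m + 3)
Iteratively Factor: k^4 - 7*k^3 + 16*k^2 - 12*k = (k - 2)*(k^3 - 5*k^2 + 6*k) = (k - 2)^2*(k^2 - 3*k) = (k - 3)*(k - 2)^2*(k)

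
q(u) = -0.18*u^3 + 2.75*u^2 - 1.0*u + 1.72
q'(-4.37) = -35.35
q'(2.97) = 10.57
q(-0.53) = 3.05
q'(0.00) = -1.00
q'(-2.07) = -14.70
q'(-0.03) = -1.17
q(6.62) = 63.40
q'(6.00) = 12.56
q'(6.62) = 11.74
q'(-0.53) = -4.07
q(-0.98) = 5.51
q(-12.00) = 720.76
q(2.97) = 18.29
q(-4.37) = 73.63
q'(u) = -0.54*u^2 + 5.5*u - 1.0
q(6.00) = 55.84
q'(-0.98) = -6.91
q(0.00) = 1.72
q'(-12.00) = -144.76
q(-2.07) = 17.17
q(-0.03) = 1.75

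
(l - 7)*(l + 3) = l^2 - 4*l - 21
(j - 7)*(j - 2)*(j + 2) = j^3 - 7*j^2 - 4*j + 28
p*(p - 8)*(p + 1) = p^3 - 7*p^2 - 8*p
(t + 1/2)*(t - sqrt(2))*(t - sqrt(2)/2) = t^3 - 3*sqrt(2)*t^2/2 + t^2/2 - 3*sqrt(2)*t/4 + t + 1/2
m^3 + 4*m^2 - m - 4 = (m - 1)*(m + 1)*(m + 4)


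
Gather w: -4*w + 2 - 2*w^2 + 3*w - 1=-2*w^2 - w + 1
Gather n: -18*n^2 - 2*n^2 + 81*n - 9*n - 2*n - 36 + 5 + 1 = -20*n^2 + 70*n - 30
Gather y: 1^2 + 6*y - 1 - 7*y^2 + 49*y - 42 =-7*y^2 + 55*y - 42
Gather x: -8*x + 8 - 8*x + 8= 16 - 16*x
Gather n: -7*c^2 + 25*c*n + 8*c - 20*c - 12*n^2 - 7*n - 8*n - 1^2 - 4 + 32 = -7*c^2 - 12*c - 12*n^2 + n*(25*c - 15) + 27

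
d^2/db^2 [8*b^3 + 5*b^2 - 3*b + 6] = 48*b + 10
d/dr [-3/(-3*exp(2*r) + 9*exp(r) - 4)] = (27 - 18*exp(r))*exp(r)/(3*exp(2*r) - 9*exp(r) + 4)^2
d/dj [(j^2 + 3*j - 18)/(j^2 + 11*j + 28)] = 2*(4*j^2 + 46*j + 141)/(j^4 + 22*j^3 + 177*j^2 + 616*j + 784)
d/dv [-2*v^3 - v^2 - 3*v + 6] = -6*v^2 - 2*v - 3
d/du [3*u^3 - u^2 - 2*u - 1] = 9*u^2 - 2*u - 2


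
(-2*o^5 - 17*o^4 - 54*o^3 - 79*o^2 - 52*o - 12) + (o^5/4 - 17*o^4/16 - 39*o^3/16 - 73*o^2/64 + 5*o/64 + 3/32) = -7*o^5/4 - 289*o^4/16 - 903*o^3/16 - 5129*o^2/64 - 3323*o/64 - 381/32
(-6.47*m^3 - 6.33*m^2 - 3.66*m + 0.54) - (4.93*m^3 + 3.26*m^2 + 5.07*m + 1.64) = -11.4*m^3 - 9.59*m^2 - 8.73*m - 1.1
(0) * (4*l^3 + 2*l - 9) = 0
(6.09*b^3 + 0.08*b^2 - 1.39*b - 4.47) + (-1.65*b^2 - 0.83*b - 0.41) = 6.09*b^3 - 1.57*b^2 - 2.22*b - 4.88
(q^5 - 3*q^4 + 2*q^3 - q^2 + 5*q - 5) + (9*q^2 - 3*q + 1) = q^5 - 3*q^4 + 2*q^3 + 8*q^2 + 2*q - 4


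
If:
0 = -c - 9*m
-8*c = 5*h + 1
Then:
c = -9*m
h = 72*m/5 - 1/5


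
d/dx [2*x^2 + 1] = 4*x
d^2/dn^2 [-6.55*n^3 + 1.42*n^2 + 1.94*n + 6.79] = 2.84 - 39.3*n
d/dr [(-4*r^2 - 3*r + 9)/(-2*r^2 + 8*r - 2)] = (-19*r^2 + 26*r - 33)/(2*(r^4 - 8*r^3 + 18*r^2 - 8*r + 1))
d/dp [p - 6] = 1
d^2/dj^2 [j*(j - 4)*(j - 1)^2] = 12*j^2 - 36*j + 18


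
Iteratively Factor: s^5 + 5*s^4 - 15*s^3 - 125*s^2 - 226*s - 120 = (s + 3)*(s^4 + 2*s^3 - 21*s^2 - 62*s - 40) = (s + 1)*(s + 3)*(s^3 + s^2 - 22*s - 40) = (s + 1)*(s + 3)*(s + 4)*(s^2 - 3*s - 10) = (s - 5)*(s + 1)*(s + 3)*(s + 4)*(s + 2)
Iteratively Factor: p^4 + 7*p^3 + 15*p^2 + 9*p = (p + 3)*(p^3 + 4*p^2 + 3*p) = p*(p + 3)*(p^2 + 4*p + 3) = p*(p + 1)*(p + 3)*(p + 3)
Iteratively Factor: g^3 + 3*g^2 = (g)*(g^2 + 3*g) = g*(g + 3)*(g)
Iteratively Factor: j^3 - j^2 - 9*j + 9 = (j + 3)*(j^2 - 4*j + 3) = (j - 3)*(j + 3)*(j - 1)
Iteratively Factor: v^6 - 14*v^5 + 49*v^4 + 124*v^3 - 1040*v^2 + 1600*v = (v - 5)*(v^5 - 9*v^4 + 4*v^3 + 144*v^2 - 320*v) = v*(v - 5)*(v^4 - 9*v^3 + 4*v^2 + 144*v - 320) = v*(v - 5)^2*(v^3 - 4*v^2 - 16*v + 64) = v*(v - 5)^2*(v - 4)*(v^2 - 16) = v*(v - 5)^2*(v - 4)^2*(v + 4)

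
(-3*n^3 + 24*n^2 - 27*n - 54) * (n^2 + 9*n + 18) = -3*n^5 - 3*n^4 + 135*n^3 + 135*n^2 - 972*n - 972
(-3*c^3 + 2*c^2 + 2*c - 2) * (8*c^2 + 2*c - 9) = -24*c^5 + 10*c^4 + 47*c^3 - 30*c^2 - 22*c + 18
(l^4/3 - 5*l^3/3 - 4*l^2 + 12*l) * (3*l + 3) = l^5 - 4*l^4 - 17*l^3 + 24*l^2 + 36*l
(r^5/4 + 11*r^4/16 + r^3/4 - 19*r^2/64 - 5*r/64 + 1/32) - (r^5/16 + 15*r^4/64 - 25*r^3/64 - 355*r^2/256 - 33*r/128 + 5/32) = 3*r^5/16 + 29*r^4/64 + 41*r^3/64 + 279*r^2/256 + 23*r/128 - 1/8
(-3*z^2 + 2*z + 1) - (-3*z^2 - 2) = 2*z + 3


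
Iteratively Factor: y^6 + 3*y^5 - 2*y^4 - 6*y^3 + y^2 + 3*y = (y + 1)*(y^5 + 2*y^4 - 4*y^3 - 2*y^2 + 3*y) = (y + 1)*(y + 3)*(y^4 - y^3 - y^2 + y) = (y - 1)*(y + 1)*(y + 3)*(y^3 - y) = (y - 1)*(y + 1)^2*(y + 3)*(y^2 - y) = (y - 1)^2*(y + 1)^2*(y + 3)*(y)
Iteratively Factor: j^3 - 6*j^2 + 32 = (j + 2)*(j^2 - 8*j + 16) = (j - 4)*(j + 2)*(j - 4)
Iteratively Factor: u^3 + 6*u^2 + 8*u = (u + 4)*(u^2 + 2*u) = u*(u + 4)*(u + 2)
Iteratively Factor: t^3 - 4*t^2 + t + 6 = (t - 2)*(t^2 - 2*t - 3) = (t - 3)*(t - 2)*(t + 1)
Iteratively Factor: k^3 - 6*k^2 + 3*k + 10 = (k + 1)*(k^2 - 7*k + 10) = (k - 5)*(k + 1)*(k - 2)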